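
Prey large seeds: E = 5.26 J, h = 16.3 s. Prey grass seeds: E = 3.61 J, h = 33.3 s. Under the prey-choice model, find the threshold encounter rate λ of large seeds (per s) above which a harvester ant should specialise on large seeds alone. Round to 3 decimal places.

0.031 per s

Drop grass seeds once their profitability E₂/h₂ falls below the rate achievable on large seeds alone: E₂/h₂ = λE₁/(1 + λh₁).
Solve for λ: λE₁h₂ = E₂(1 + λh₁) → λ(E₁h₂ − E₂h₁) = E₂ → λ = E₂/(E₁h₂ − E₂h₁).
λ = 3.61/(5.26×33.3 − 3.61×16.3) = 3.61/116.3 = 0.03104 per s.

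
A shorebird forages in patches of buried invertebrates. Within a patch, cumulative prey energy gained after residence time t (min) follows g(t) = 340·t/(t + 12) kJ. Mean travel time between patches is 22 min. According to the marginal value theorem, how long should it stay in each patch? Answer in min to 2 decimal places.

16.25 min

Maximise g(t)/(T+t): set derivative to zero → g'(t)(T+t) = g(t).
g'(t) = 340·12/(t + 12)². Setting 340·12/(t+12)² = 340t/[(t+12)(22+t)] gives 12(22+t) = t(t+12), so t² = 12×22 = 264.
t* = √264 = 16.25 min.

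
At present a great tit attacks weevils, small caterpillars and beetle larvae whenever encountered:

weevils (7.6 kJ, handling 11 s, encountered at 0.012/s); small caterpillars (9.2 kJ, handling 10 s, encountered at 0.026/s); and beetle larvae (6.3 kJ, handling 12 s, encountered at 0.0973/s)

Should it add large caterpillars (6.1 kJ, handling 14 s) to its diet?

Intake rate on the current diet: R = (0.012×7.6 + 0.026×9.2 + 0.0973×6.3) / (1 + 0.012×11 + 0.026×10 + 0.0973×12) = 0.9434/2.56 = 0.3686 kJ/s.
large caterpillars: E/h = 6.1/14 = 0.4357 kJ/s.
Since 0.4357 > R, including large caterpillars increases the long-run rate.

Yes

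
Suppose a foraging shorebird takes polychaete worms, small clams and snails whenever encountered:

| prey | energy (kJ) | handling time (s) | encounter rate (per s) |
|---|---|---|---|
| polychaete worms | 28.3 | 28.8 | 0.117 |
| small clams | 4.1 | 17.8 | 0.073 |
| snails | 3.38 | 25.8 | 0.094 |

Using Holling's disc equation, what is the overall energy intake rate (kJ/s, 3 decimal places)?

R = Σλ_iE_i / (1 + Σλ_ih_i)
Numerator: 0.117×28.3 + 0.073×4.1 + 0.094×3.38 = 3.928
Denominator: 1 + 0.117×28.8 + 0.073×17.8 + 0.094×25.8 = 8.094
R = 3.928/8.094 = 0.4853 kJ/s

0.485 kJ/s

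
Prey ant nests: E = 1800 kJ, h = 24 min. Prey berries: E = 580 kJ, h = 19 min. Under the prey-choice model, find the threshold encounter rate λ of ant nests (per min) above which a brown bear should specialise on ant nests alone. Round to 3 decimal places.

0.029 per min

Drop berries once their profitability E₂/h₂ falls below the rate achievable on ant nests alone: E₂/h₂ = λE₁/(1 + λh₁).
Solve for λ: λE₁h₂ = E₂(1 + λh₁) → λ(E₁h₂ − E₂h₁) = E₂ → λ = E₂/(E₁h₂ − E₂h₁).
λ = 580/(1800×19 − 580×24) = 580/2.028e+04 = 0.0286 per min.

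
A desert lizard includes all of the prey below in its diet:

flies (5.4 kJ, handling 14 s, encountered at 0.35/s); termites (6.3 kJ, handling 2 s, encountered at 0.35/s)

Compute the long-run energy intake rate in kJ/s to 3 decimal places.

R = Σλ_iE_i / (1 + Σλ_ih_i)
Numerator: 0.35×5.4 + 0.35×6.3 = 4.095
Denominator: 1 + 0.35×14 + 0.35×2 = 6.6
R = 4.095/6.6 = 0.6205 kJ/s

0.620 kJ/s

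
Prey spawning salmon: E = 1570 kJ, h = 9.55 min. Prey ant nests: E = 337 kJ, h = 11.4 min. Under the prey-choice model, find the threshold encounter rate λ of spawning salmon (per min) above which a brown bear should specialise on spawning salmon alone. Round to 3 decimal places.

0.023 per min

The zero-one rule: include ant nests iff E₂/h₂ > λE₁/(1+λh₁). Equality gives the switch point.
λE₁h₂ = E₂ + λE₂h₁ ⇒ λ = E₂/(E₁h₂ − E₂h₁) = 337/(1.79e+04 − 3218) = 0.02296 per min.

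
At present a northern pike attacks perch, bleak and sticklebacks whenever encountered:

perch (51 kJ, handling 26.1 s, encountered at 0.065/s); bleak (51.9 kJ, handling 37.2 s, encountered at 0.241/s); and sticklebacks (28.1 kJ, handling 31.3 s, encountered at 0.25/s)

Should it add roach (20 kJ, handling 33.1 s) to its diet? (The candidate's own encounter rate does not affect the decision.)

No

On perch, bleak and sticklebacks alone, R = ΣλE/(1+Σλh) = 22.85/19.49 = 1.172 kJ/s.
roach: E/h = 20/33.1 = 0.6042 kJ/s.
0.6042 < 1.172, so adding roach would lower the average — exclude it.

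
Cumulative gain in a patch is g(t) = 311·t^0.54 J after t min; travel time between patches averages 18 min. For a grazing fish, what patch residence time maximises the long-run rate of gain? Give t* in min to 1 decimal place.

Optimal t* satisfies g'(t*) = g(t*)/(T + t*).
g'(t) = 0.54·311·t^-0.46. Setting 0.54·311·t^-0.46 = 311·t^0.54/(18+t) gives 0.54(18+t) = t, so 0.46·t = 0.54×18.
t* = 0.54×18/0.46 = 21.13 min.

21.1 min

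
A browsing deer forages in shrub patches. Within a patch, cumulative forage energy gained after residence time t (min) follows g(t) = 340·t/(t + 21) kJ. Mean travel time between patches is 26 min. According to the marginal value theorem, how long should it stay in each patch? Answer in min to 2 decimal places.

23.37 min

Maximise g(t)/(T+t): set derivative to zero → g'(t)(T+t) = g(t).
g'(t) = 340·21/(t + 21)². Setting 340·21/(t+21)² = 340t/[(t+21)(26+t)] gives 21(26+t) = t(t+21), so t² = 21×26 = 546.
t* = √546 = 23.37 min.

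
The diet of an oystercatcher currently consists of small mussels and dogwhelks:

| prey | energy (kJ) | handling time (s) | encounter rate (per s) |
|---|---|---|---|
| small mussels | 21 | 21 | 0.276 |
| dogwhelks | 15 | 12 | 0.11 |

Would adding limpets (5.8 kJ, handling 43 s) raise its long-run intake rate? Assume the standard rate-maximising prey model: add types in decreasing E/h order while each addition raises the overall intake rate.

No

Current rate: (0.276×21 + 0.11×15)/(1 + 0.276×21 + 0.11×12) = 0.9174 kJ/s.
limpets: E/h = 5.8/43 = 0.1349 kJ/s.
0.1349 < 0.9174, so adding limpets would lower the average — exclude it.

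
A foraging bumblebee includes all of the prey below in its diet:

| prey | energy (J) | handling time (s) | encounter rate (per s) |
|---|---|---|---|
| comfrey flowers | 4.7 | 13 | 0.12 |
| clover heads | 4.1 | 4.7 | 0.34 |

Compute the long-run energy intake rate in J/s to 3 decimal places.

Energy encountered per unit search time: 0.12×4.7 + 0.34×4.1 = 1.958 J/s.
Handling time per unit search time: 0.12×13 + 0.34×4.7 = 3.158.
Rate = 1.958/(1 + 3.158) = 0.4709 J/s.

0.471 J/s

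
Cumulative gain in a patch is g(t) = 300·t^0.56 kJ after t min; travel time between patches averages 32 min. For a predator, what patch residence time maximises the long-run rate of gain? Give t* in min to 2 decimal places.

Maximise g(t)/(T+t): set derivative to zero → g'(t)(T+t) = g(t).
g'(t) = 0.56·300·t^-0.44. Setting 0.56·300·t^-0.44 = 300·t^0.56/(32+t) gives 0.56(32+t) = t, so 0.44·t = 0.56×32.
t* = 0.56×32/0.44 = 40.73 min.

40.73 min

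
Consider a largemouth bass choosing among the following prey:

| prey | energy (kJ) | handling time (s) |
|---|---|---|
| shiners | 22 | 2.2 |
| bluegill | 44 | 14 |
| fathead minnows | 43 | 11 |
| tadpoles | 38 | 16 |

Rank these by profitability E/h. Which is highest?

In descending order of E/h:
shiners: 22/2.2 = 10 kJ/s
fathead minnows: 43/11 = 3.91 kJ/s
bluegill: 44/14 = 3.14 kJ/s
tadpoles: 38/16 = 2.38 kJ/s

shiners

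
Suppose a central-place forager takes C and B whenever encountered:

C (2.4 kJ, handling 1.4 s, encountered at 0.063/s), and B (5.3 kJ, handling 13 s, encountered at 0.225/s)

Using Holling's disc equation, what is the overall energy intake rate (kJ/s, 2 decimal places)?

Energy encountered per unit search time: 0.063×2.4 + 0.225×5.3 = 1.344 kJ/s.
Handling time per unit search time: 0.063×1.4 + 0.225×13 = 3.013.
Rate = 1.344/(1 + 3.013) = 0.3348 kJ/s.

0.33 kJ/s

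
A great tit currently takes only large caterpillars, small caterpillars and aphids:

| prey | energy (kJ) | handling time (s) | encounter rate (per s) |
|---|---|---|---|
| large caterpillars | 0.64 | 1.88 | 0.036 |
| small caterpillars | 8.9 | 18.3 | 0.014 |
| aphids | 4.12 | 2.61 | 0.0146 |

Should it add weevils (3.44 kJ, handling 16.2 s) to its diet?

Intake rate on the current diet: R = (0.036×0.64 + 0.014×8.9 + 0.0146×4.12) / (1 + 0.036×1.88 + 0.014×18.3 + 0.0146×2.61) = 0.2078/1.362 = 0.1526 kJ/s.
Profitability of weevils: 3.44/16.2 = 0.2123 kJ/s.
0.2123 > 0.1526, so adding weevils raises the average — include it.

Yes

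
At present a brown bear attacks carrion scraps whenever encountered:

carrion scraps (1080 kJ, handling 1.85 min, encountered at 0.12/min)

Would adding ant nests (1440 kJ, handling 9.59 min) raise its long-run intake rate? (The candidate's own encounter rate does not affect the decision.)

On carrion scraps alone, R = ΣλE/(1+Σλh) = 129.6/1.222 = 106.1 kJ/min.
Profitability of ant nests: 1440/9.59 = 150.2 kJ/min.
150.2 > 106.1, so adding ant nests raises the average — include it.

Yes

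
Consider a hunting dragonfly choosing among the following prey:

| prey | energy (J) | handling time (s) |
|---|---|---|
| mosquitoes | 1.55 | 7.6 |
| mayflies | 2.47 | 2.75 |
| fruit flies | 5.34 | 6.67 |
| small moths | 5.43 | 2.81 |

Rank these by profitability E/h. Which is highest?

small moths

Profitability E/h (J/s): mosquitoes = 1.55/7.6 = 0.204, mayflies = 2.47/2.75 = 0.898, fruit flies = 5.34/6.67 = 0.801, small moths = 5.43/2.81 = 1.93.
Ranked: small moths > mayflies > fruit flies > mosquitoes.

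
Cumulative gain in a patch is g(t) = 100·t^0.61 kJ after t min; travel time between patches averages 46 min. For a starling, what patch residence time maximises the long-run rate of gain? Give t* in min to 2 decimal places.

71.95 min

Maximise g(t)/(T+t): set derivative to zero → g'(t)(T+t) = g(t).
g'(t) = 0.61·100·t^-0.39. Setting 0.61·100·t^-0.39 = 100·t^0.61/(46+t) gives 0.61(46+t) = t, so 0.39·t = 0.61×46.
t* = 0.61×46/0.39 = 71.95 min.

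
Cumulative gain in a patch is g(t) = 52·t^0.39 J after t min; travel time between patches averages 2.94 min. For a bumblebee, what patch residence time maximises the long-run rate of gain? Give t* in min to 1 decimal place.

1.9 min

Maximise g(t)/(T+t): set derivative to zero → g'(t)(T+t) = g(t).
g'(t) = 0.39·52·t^-0.61. Setting 0.39·52·t^-0.61 = 52·t^0.39/(2.94+t) gives 0.39(2.94+t) = t, so 0.61·t = 0.39×2.94.
t* = 0.39×2.94/0.61 = 1.88 min.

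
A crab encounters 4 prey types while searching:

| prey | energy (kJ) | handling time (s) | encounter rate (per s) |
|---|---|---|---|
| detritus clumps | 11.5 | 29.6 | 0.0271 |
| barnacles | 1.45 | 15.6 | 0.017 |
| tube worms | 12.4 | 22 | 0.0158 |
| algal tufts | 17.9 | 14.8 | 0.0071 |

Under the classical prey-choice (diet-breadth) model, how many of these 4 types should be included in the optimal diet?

3

Rank by E/h (kJ/s): algal tufts 1.21, tube worms 0.564, detritus clumps 0.389, barnacles 0.0929. Include each in turn until the next type's E/h falls below the running intake rate.
Rate on top 1: 0.115. tube worms: 0.564 > 0.115 → include.
Rate on top 2: 0.2224. detritus clumps: 0.389 > 0.2224 → include.
Rate on top 3: 0.2815. barnacles: 0.0929 < 0.2815 → exclude; stop.
Optimal diet: algal tufts, tube worms, detritus clumps — 3 of 4 types.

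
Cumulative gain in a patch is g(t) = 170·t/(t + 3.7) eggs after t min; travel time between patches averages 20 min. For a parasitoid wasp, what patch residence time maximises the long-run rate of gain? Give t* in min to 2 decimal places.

Maximise g(t)/(T+t): set derivative to zero → g'(t)(T+t) = g(t).
g'(t) = 170·3.7/(t + 3.7)². Setting 170·3.7/(t+3.7)² = 170t/[(t+3.7)(20+t)] gives 3.7(20+t) = t(t+3.7), so t² = 3.7×20 = 74.
t* = √74 = 8.602 min.

8.60 min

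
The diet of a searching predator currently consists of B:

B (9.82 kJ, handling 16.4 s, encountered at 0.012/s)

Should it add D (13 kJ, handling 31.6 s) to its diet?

Yes

Intake rate on the current diet: R = (0.012×9.82) / (1 + 0.012×16.4) = 0.1178/1.197 = 0.09846 kJ/s.
Profitability of D: 13/31.6 = 0.4114 kJ/s.
Since 0.4114 > R, including D increases the long-run rate.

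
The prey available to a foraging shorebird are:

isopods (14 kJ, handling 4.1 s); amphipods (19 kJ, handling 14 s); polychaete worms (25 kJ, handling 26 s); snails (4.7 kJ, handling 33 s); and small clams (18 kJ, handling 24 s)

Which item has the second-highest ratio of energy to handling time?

amphipods

Profitability E/h (kJ/s): isopods = 14/4.1 = 3.41, amphipods = 19/14 = 1.36, polychaete worms = 25/26 = 0.962, snails = 4.7/33 = 0.142, small clams = 18/24 = 0.75.
Ranked: isopods > amphipods > polychaete worms > small clams > snails.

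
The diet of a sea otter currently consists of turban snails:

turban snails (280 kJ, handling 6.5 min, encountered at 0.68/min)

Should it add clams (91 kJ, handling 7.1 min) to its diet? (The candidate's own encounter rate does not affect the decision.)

Current rate: (0.68×280)/(1 + 0.68×6.5) = 35.13 kJ/min.
clams: E/h = 91/7.1 = 12.82 kJ/min.
Since 12.82 < R, time spent handling clams is better spent searching.

No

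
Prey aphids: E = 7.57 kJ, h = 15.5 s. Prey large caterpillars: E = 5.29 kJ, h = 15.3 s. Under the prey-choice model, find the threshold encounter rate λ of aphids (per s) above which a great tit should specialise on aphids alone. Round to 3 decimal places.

At the threshold, the rate on aphids alone equals the profitability of large caterpillars: λ·7.57/(1 + λ·15.5) = 5.29/15.3 = 0.3458.
Rearranging, λ(7.57 − 0.3458×15.5) = 0.3458, so λ = 0.3458/2.211 = 0.1564 per s.

0.156 per s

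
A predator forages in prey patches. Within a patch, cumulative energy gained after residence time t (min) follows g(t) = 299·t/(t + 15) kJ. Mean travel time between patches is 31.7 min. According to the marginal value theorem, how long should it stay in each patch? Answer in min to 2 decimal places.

Maximise g(t)/(T+t): set derivative to zero → g'(t)(T+t) = g(t).
g'(t) = 299·15/(t + 15)². Setting 299·15/(t+15)² = 299t/[(t+15)(31.7+t)] gives 15(31.7+t) = t(t+15), so t² = 15×31.7 = 475.5.
t* = √475.5 = 21.81 min.

21.81 min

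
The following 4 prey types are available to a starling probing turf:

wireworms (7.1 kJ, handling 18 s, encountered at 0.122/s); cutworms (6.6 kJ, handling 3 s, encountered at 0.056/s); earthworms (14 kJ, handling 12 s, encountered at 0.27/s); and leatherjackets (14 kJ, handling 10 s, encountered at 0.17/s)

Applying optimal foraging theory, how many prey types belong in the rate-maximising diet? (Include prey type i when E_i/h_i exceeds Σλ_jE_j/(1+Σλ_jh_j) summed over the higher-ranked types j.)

Rank by E/h (kJ/s): cutworms 2.2, leatherjackets 1.4, earthworms 1.17, wireworms 0.394. Include each in turn until the next type's E/h falls below the running intake rate.
Rate on top 1: 0.3164. leatherjackets: 1.4 > 0.3164 → include.
Rate on top 2: 0.9587. earthworms: 1.17 > 0.9587 → include.
Rate on top 3: 1.069. wireworms: 0.394 < 1.069 → exclude; stop.
Optimal diet: cutworms, leatherjackets, earthworms — 3 of 4 types.

3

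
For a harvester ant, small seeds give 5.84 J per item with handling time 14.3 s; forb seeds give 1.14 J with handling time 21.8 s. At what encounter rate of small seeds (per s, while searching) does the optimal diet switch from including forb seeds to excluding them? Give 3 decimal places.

The zero-one rule: include forb seeds iff E₂/h₂ > λE₁/(1+λh₁). Equality gives the switch point.
λE₁h₂ = E₂ + λE₂h₁ ⇒ λ = E₂/(E₁h₂ − E₂h₁) = 1.14/(127.3 − 16.3) = 0.01027 per s.

0.010 per s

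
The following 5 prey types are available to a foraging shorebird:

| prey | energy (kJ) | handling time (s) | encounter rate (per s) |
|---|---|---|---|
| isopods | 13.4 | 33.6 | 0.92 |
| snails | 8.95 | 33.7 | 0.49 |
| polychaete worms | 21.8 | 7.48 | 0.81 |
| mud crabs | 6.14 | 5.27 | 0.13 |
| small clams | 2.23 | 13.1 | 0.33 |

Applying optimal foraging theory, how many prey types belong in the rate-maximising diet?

1

E/h in descending order: polychaete worms 2.91, mud crabs 1.17, isopods 0.399, snails 0.266, small clams 0.17 kJ/s. The optimal diet is the largest prefix of this list for which every included type satisfies E_i/h_i > R on the types above it.
Rate on top 1: 2.502. mud crabs: 1.17 < 2.502 → exclude; stop.
Optimal diet: polychaete worms — 1 of 5 types.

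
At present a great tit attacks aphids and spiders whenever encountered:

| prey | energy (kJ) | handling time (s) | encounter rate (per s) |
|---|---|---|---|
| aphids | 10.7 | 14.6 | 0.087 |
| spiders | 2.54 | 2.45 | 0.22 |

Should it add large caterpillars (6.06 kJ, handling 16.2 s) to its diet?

No

On aphids and spiders alone, R = ΣλE/(1+Σλh) = 1.49/2.809 = 0.5303 kJ/s.
large caterpillars: E/h = 6.06/16.2 = 0.3741 kJ/s.
Since 0.3741 < R, time spent handling large caterpillars is better spent searching.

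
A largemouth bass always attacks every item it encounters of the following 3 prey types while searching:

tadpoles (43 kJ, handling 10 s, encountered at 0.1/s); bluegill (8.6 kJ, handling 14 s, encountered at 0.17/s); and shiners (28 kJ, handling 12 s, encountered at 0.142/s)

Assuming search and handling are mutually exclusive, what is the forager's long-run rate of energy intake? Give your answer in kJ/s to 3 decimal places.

R = (0.1×43 + 0.17×8.6 + 0.142×28) / (1 + 0.1×10 + 0.17×14 + 0.142×12) = 9.738/6.084 = 1.601 kJ/s.

1.601 kJ/s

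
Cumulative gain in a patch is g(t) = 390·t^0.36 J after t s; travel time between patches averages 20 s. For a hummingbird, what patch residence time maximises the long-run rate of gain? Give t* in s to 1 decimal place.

Maximise g(t)/(T+t): set derivative to zero → g'(t)(T+t) = g(t).
g'(t) = 0.36·390·t^-0.64. Setting 0.36·390·t^-0.64 = 390·t^0.36/(20+t) gives 0.36(20+t) = t, so 0.64·t = 0.36×20.
t* = 0.36×20/0.64 = 11.25 s.

11.2 s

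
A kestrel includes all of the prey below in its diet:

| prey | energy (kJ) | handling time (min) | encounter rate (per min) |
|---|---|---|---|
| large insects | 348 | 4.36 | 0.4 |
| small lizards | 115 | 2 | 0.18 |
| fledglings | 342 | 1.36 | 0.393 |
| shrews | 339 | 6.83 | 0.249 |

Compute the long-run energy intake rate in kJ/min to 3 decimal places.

R = Σλ_iE_i / (1 + Σλ_ih_i)
Numerator: 0.4×348 + 0.18×115 + 0.393×342 + 0.249×339 = 378.7
Denominator: 1 + 0.4×4.36 + 0.18×2 + 0.393×1.36 + 0.249×6.83 = 5.339
R = 378.7/5.339 = 70.93 kJ/min

70.932 kJ/min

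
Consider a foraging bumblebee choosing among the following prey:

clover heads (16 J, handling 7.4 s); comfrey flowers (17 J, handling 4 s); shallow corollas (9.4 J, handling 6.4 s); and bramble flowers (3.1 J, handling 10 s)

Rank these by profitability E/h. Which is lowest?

bramble flowers

Profitability E/h (J/s): clover heads = 16/7.4 = 2.16, comfrey flowers = 17/4 = 4.25, shallow corollas = 9.4/6.4 = 1.47, bramble flowers = 3.1/10 = 0.31.
Ranked: comfrey flowers > clover heads > shallow corollas > bramble flowers.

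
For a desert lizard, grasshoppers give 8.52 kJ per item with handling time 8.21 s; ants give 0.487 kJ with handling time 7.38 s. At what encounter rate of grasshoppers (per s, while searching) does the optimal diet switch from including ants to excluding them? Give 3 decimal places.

The zero-one rule: include ants iff E₂/h₂ > λE₁/(1+λh₁). Equality gives the switch point.
λE₁h₂ = E₂ + λE₂h₁ ⇒ λ = E₂/(E₁h₂ − E₂h₁) = 0.487/(62.88 − 3.998) = 0.008271 per s.

0.008 per s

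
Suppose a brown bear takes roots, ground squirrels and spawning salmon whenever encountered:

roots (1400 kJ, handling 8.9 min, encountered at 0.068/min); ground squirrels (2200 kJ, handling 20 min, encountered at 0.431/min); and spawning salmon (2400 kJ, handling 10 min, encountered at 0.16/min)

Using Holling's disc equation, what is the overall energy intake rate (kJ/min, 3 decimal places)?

120.708 kJ/min

R = Σλ_iE_i / (1 + Σλ_ih_i)
Numerator: 0.068×1400 + 0.431×2200 + 0.16×2400 = 1427
Denominator: 1 + 0.068×8.9 + 0.431×20 + 0.16×10 = 11.83
R = 1427/11.83 = 120.7 kJ/min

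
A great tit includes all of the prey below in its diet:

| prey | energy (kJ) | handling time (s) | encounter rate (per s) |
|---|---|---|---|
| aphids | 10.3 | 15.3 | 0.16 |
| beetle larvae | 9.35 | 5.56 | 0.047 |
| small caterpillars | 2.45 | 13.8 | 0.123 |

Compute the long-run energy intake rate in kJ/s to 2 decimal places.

0.44 kJ/s

Energy encountered per unit search time: 0.16×10.3 + 0.047×9.35 + 0.123×2.45 = 2.389 kJ/s.
Handling time per unit search time: 0.16×15.3 + 0.047×5.56 + 0.123×13.8 = 4.407.
Rate = 2.389/(1 + 4.407) = 0.4418 kJ/s.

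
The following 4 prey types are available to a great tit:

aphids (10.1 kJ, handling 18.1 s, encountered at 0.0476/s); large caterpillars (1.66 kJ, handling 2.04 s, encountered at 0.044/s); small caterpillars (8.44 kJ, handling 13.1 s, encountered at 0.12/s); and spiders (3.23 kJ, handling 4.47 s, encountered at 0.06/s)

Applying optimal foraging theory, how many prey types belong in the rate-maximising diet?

Profitabilities (E/h, kJ/s): large caterpillars 0.814, spiders 0.723, small caterpillars 0.644, aphids 0.558. Add prey in this order while the next type's profitability exceeds the intake rate on those already taken.
Rate on top 1: 0.06702. spiders: 0.723 > 0.06702 → include.
Rate on top 2: 0.1965. small caterpillars: 0.644 > 0.1965 → include.
Rate on top 3: 0.4367. aphids: 0.558 > 0.4367 → include.
Optimal diet: large caterpillars, spiders, small caterpillars, aphids — 4 of 4 types.

4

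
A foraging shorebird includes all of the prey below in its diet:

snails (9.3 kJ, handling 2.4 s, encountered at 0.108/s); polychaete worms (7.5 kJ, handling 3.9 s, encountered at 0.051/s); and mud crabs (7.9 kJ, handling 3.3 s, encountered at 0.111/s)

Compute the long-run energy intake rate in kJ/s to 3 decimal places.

1.241 kJ/s

R = (0.108×9.3 + 0.051×7.5 + 0.111×7.9) / (1 + 0.108×2.4 + 0.051×3.9 + 0.111×3.3) = 2.264/1.824 = 1.241 kJ/s.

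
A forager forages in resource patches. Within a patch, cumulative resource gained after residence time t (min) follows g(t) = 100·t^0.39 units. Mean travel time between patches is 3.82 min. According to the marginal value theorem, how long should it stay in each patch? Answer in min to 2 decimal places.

2.44 min

By the marginal value theorem, leave when the instantaneous gain rate g'(t) equals the habitat-wide average g(t)/(T + t).
g'(t) = 0.39·100·t^-0.61. Setting 0.39·100·t^-0.61 = 100·t^0.39/(3.82+t) gives 0.39(3.82+t) = t, so 0.61·t = 0.39×3.82.
t* = 0.39×3.82/0.61 = 2.442 min.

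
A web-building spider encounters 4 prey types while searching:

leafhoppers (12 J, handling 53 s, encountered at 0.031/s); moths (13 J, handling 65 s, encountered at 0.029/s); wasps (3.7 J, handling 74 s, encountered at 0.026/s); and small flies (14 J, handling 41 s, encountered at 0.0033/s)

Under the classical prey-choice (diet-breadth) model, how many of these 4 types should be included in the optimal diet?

3

E/h in descending order: small flies 0.341, leafhoppers 0.226, moths 0.2, wasps 0.05 J/s. The optimal diet is the largest prefix of this list for which every included type satisfies E_i/h_i > R on the types above it.
Rate on top 1: 0.04069. leafhoppers: 0.226 > 0.04069 → include.
Rate on top 2: 0.1505. moths: 0.2 > 0.1505 → include.
Rate on top 3: 0.1705. wasps: 0.05 < 0.1705 → exclude; stop.
Optimal diet: small flies, leafhoppers, moths — 3 of 4 types.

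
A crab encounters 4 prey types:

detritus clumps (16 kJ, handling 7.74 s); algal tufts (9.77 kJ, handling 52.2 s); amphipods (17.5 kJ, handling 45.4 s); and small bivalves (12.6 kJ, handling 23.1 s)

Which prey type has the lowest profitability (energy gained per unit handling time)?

In descending order of E/h:
detritus clumps: 16/7.74 = 2.07 kJ/s
small bivalves: 12.6/23.1 = 0.545 kJ/s
amphipods: 17.5/45.4 = 0.385 kJ/s
algal tufts: 9.77/52.2 = 0.187 kJ/s

algal tufts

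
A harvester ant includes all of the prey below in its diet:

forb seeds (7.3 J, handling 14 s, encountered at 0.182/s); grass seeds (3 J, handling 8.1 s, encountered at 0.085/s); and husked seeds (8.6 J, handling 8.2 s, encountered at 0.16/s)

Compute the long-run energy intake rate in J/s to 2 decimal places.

Energy encountered per unit search time: 0.182×7.3 + 0.085×3 + 0.16×8.6 = 2.96 J/s.
Handling time per unit search time: 0.182×14 + 0.085×8.1 + 0.16×8.2 = 4.548.
Rate = 2.96/(1 + 4.548) = 0.5334 J/s.

0.53 J/s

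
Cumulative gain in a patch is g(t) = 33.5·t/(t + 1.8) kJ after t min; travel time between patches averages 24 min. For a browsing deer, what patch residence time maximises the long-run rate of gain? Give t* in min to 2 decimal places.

Optimal t* satisfies g'(t*) = g(t*)/(T + t*).
g'(t) = 33.5·1.8/(t + 1.8)². Setting 33.5·1.8/(t+1.8)² = 33.5t/[(t+1.8)(24+t)] gives 1.8(24+t) = t(t+1.8), so t² = 1.8×24 = 43.2.
t* = √43.2 = 6.573 min.

6.57 min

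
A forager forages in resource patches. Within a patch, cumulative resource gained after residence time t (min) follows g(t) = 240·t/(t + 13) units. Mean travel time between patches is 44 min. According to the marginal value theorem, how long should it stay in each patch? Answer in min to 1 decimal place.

Maximise g(t)/(T+t): set derivative to zero → g'(t)(T+t) = g(t).
g'(t) = 240·13/(t + 13)². Setting 240·13/(t+13)² = 240t/[(t+13)(44+t)] gives 13(44+t) = t(t+13), so t² = 13×44 = 572.
t* = √572 = 23.92 min.

23.9 min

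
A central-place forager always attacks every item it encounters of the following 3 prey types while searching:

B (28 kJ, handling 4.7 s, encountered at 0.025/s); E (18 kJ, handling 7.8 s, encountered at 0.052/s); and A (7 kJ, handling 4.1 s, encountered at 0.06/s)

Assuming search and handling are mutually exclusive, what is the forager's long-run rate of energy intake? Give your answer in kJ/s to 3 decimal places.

R = (0.025×28 + 0.052×18 + 0.06×7) / (1 + 0.025×4.7 + 0.052×7.8 + 0.06×4.1) = 2.056/1.769 = 1.162 kJ/s.

1.162 kJ/s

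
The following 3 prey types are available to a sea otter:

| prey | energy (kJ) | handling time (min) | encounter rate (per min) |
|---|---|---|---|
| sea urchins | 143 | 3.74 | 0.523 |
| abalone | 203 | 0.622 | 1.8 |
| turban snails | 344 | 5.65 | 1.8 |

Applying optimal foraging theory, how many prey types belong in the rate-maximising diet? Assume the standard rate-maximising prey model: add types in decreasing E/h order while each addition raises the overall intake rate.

1

E/h in descending order: abalone 326, turban snails 60.9, sea urchins 38.2 kJ/min. The optimal diet is the largest prefix of this list for which every included type satisfies E_i/h_i > R on the types above it.
Rate on top 1: 172.4. turban snails: 60.9 < 172.4 → exclude; stop.
Optimal diet: abalone — 1 of 3 types.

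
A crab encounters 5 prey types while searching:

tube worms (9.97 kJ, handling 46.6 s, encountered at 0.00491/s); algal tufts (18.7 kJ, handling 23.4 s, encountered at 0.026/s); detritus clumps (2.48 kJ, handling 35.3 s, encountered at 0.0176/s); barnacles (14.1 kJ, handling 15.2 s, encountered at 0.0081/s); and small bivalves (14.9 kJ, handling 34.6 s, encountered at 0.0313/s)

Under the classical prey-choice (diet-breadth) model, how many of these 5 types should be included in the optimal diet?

3

Profitabilities (E/h, kJ/s): barnacles 0.928, algal tufts 0.799, small bivalves 0.431, tube worms 0.214, detritus clumps 0.0703. Add prey in this order while the next type's profitability exceeds the intake rate on those already taken.
Rate on top 1: 0.1017. algal tufts: 0.799 > 0.1017 → include.
Rate on top 2: 0.3468. small bivalves: 0.431 > 0.3468 → include.
Rate on top 3: 0.379. tube worms: 0.214 < 0.379 → exclude; stop.
Optimal diet: barnacles, algal tufts, small bivalves — 3 of 5 types.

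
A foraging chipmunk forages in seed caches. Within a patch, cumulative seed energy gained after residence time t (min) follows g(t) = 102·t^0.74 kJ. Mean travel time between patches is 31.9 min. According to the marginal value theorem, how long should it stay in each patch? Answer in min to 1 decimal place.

90.8 min

Optimal t* satisfies g'(t*) = g(t*)/(T + t*).
g'(t) = 0.74·102·t^-0.26. Setting 0.74·102·t^-0.26 = 102·t^0.74/(31.9+t) gives 0.74(31.9+t) = t, so 0.26·t = 0.74×31.9.
t* = 0.74×31.9/0.26 = 90.79 min.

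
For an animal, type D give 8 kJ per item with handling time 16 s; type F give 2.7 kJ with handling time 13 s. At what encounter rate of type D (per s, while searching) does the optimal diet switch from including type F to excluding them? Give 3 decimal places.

0.044 per s

At the threshold, the rate on type D alone equals the profitability of type F: λ·8/(1 + λ·16) = 2.7/13 = 0.2077.
Rearranging, λ(8 − 0.2077×16) = 0.2077, so λ = 0.2077/4.677 = 0.04441 per s.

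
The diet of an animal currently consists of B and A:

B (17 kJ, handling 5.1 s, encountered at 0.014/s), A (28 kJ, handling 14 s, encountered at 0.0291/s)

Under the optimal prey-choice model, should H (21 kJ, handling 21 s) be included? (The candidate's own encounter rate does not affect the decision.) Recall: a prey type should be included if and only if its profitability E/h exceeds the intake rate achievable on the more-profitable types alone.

Yes

Intake rate on the current diet: R = (0.014×17 + 0.0291×28) / (1 + 0.014×5.1 + 0.0291×14) = 1.053/1.479 = 0.7119 kJ/s.
Profitability of H: 21/21 = 1 kJ/s.
Since 1 > R, including H increases the long-run rate.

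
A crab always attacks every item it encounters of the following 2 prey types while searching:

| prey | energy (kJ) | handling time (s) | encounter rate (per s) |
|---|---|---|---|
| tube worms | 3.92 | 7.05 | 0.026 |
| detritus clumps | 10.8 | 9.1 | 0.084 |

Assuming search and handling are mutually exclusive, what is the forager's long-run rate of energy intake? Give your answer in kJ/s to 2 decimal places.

0.52 kJ/s

R = Σλ_iE_i / (1 + Σλ_ih_i)
Numerator: 0.026×3.92 + 0.084×10.8 = 1.009
Denominator: 1 + 0.026×7.05 + 0.084×9.1 = 1.948
R = 1.009/1.948 = 0.5181 kJ/s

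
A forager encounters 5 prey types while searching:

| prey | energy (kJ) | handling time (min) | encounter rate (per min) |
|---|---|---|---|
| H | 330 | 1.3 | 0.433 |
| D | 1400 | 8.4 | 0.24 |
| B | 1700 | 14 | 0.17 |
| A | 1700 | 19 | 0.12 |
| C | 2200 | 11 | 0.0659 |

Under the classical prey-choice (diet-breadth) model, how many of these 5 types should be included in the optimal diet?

3

E/h in descending order: H 254, C 200, D 167, B 121, A 89.5 kJ/min. The optimal diet is the largest prefix of this list for which every included type satisfies E_i/h_i > R on the types above it.
Rate on top 1: 91.43. C: 200 > 91.43 → include.
Rate on top 2: 125.8. D: 167 > 125.8 → include.
Rate on top 3: 145. B: 121 < 145 → exclude; stop.
Optimal diet: H, C, D — 3 of 5 types.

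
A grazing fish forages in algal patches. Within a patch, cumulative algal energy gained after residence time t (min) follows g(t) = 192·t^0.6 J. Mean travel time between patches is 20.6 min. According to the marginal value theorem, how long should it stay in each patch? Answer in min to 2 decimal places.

Optimal t* satisfies g'(t*) = g(t*)/(T + t*).
g'(t) = 0.6·192·t^-0.4. Setting 0.6·192·t^-0.4 = 192·t^0.6/(20.6+t) gives 0.6(20.6+t) = t, so 0.40·t = 0.6×20.6.
t* = 0.6×20.6/0.40 = 30.9 min.

30.90 min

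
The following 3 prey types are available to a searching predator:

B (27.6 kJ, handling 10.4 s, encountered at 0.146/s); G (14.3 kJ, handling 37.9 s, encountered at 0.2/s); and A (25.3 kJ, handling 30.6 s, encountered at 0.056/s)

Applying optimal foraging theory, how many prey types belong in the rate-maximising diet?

1

Rank by E/h (kJ/s): B 2.65, A 0.827, G 0.377. Include each in turn until the next type's E/h falls below the running intake rate.
Rate on top 1: 1.6. A: 0.827 < 1.6 → exclude; stop.
Optimal diet: B — 1 of 3 types.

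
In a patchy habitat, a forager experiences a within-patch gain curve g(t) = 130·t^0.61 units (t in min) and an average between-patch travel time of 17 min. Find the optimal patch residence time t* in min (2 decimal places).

26.59 min

Optimal t* satisfies g'(t*) = g(t*)/(T + t*).
g'(t) = 0.61·130·t^-0.39. Setting 0.61·130·t^-0.39 = 130·t^0.61/(17+t) gives 0.61(17+t) = t, so 0.39·t = 0.61×17.
t* = 0.61×17/0.39 = 26.59 min.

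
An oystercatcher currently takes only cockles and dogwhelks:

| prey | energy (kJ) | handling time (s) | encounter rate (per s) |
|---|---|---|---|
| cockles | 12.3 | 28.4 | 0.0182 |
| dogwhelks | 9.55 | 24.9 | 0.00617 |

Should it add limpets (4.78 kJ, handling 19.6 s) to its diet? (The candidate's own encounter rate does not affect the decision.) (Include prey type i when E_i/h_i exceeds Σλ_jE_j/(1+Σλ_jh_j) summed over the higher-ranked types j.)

Yes

Current rate: (0.0182×12.3 + 0.00617×9.55)/(1 + 0.0182×28.4 + 0.00617×24.9) = 0.1693 kJ/s.
limpets: E/h = 4.78/19.6 = 0.2439 kJ/s.
0.2439 > 0.1693, so adding limpets raises the average — include it.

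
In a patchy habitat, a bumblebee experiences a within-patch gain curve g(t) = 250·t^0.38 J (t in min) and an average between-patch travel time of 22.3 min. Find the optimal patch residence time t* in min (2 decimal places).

Optimal t* satisfies g'(t*) = g(t*)/(T + t*).
g'(t) = 0.38·250·t^-0.62. Setting 0.38·250·t^-0.62 = 250·t^0.38/(22.3+t) gives 0.38(22.3+t) = t, so 0.62·t = 0.38×22.3.
t* = 0.38×22.3/0.62 = 13.67 min.

13.67 min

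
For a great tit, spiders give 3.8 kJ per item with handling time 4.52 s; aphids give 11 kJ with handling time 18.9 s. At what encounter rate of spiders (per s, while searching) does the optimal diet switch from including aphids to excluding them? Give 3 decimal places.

0.498 per s

Drop aphids once their profitability E₂/h₂ falls below the rate achievable on spiders alone: E₂/h₂ = λE₁/(1 + λh₁).
Solve for λ: λE₁h₂ = E₂(1 + λh₁) → λ(E₁h₂ − E₂h₁) = E₂ → λ = E₂/(E₁h₂ − E₂h₁).
λ = 11/(3.8×18.9 − 11×4.52) = 11/22.1 = 0.4977 per s.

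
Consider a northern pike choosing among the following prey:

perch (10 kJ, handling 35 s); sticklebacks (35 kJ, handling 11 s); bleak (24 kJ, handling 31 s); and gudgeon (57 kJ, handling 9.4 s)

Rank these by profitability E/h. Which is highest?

In descending order of E/h:
gudgeon: 57/9.4 = 6.06 kJ/s
sticklebacks: 35/11 = 3.18 kJ/s
bleak: 24/31 = 0.774 kJ/s
perch: 10/35 = 0.286 kJ/s

gudgeon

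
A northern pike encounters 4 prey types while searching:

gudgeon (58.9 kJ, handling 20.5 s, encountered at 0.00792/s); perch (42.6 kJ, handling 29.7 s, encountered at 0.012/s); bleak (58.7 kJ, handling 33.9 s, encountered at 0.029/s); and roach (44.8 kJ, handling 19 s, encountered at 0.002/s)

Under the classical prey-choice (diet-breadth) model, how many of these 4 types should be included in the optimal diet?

Profitabilities (E/h, kJ/s): gudgeon 2.87, roach 2.36, bleak 1.73, perch 1.43. Add prey in this order while the next type's profitability exceeds the intake rate on those already taken.
Rate on top 1: 0.4013. roach: 2.36 > 0.4013 → include.
Rate on top 2: 0.4633. bleak: 1.73 > 0.4633 → include.
Rate on top 3: 1.034. perch: 1.43 > 1.034 → include.
Optimal diet: gudgeon, roach, bleak, perch — 4 of 4 types.

4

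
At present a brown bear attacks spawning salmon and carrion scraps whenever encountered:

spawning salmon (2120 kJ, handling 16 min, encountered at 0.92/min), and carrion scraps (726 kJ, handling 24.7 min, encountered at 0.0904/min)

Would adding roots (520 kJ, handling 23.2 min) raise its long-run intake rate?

No

Intake rate on the current diet: R = (0.92×2120 + 0.0904×726) / (1 + 0.92×16 + 0.0904×24.7) = 2016/17.95 = 112.3 kJ/min.
roots: E/h = 520/23.2 = 22.41 kJ/min.
22.41 < 112.3, so adding roots would lower the average — exclude it.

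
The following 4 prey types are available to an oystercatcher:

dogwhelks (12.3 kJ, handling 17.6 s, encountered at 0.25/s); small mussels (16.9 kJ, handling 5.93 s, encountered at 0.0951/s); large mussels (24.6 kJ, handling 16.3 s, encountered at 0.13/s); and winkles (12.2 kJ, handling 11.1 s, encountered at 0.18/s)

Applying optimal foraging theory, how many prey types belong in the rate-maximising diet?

2

E/h in descending order: small mussels 2.85, large mussels 1.51, winkles 1.1, dogwhelks 0.699 kJ/s. The optimal diet is the largest prefix of this list for which every included type satisfies E_i/h_i > R on the types above it.
Rate on top 1: 1.028. large mussels: 1.51 > 1.028 → include.
Rate on top 2: 1.305. winkles: 1.1 < 1.305 → exclude; stop.
Optimal diet: small mussels, large mussels — 2 of 4 types.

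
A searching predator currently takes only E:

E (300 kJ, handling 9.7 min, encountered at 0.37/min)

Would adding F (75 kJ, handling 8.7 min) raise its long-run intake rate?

No

Intake rate on the current diet: R = (0.37×300) / (1 + 0.37×9.7) = 111/4.589 = 24.19 kJ/min.
F: E/h = 75/8.7 = 8.621 kJ/min.
8.621 < 24.19, so adding F would lower the average — exclude it.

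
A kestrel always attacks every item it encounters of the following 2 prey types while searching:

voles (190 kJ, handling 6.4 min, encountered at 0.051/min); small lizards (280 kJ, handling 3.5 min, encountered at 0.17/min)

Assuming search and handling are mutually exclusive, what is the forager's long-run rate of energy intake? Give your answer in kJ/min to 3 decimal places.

R = (0.051×190 + 0.17×280) / (1 + 0.051×6.4 + 0.17×3.5) = 57.29/1.921 = 29.82 kJ/min.

29.817 kJ/min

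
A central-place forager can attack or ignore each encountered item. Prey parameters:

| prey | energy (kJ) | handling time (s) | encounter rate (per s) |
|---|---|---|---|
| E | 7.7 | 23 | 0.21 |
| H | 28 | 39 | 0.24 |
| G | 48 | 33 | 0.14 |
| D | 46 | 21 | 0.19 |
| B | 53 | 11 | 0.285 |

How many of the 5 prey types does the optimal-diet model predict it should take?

1

E/h in descending order: B 4.82, D 2.19, G 1.45, H 0.718, E 0.335 kJ/s. The optimal diet is the largest prefix of this list for which every included type satisfies E_i/h_i > R on the types above it.
Rate on top 1: 3.653. D: 2.19 < 3.653 → exclude; stop.
Optimal diet: B — 1 of 5 types.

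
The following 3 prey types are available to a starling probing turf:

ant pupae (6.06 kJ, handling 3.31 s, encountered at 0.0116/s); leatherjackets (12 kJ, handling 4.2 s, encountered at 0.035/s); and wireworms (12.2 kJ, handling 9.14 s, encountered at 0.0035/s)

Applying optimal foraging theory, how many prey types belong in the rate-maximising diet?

E/h in descending order: leatherjackets 2.86, ant pupae 1.83, wireworms 1.33 kJ/s. The optimal diet is the largest prefix of this list for which every included type satisfies E_i/h_i > R on the types above it.
Rate on top 1: 0.3662. ant pupae: 1.83 > 0.3662 → include.
Rate on top 2: 0.4136. wireworms: 1.33 > 0.4136 → include.
Optimal diet: leatherjackets, ant pupae, wireworms — 3 of 3 types.

3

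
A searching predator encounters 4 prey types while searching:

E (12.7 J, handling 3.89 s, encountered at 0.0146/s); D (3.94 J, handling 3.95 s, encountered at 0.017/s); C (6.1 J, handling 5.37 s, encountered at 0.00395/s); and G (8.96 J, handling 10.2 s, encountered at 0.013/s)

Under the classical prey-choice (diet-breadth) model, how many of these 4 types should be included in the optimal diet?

4

Rank by E/h (J/s): E 3.26, C 1.14, D 0.997, G 0.878. Include each in turn until the next type's E/h falls below the running intake rate.
Rate on top 1: 0.1755. C: 1.14 > 0.1755 → include.
Rate on top 2: 0.1944. D: 0.997 > 0.1944 → include.
Rate on top 3: 0.2414. G: 0.878 > 0.2414 → include.
Optimal diet: E, C, D, G — 4 of 4 types.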